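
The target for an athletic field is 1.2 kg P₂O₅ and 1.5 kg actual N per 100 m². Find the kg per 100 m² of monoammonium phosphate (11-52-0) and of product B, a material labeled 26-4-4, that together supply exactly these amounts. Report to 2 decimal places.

With a, b = kg per 100 m² of monoammonium phosphate and product B:
P₂O₅: 0.52·a + 0.04·b = 1.2
N: 0.11·a + 0.26·b = 1.5
Solving simultaneously: a = 1.92661, b = 4.95413.

1.93 kg monoammonium phosphate, 4.95 kg product B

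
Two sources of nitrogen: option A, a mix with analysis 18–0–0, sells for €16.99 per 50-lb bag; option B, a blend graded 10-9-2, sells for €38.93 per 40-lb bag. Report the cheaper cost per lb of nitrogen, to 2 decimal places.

€1.89 per lb N (option A)

option A: N per bag = 50 × 18% = 9 lb; cost = 16.99 / 9 = €1.8878/lb N.
option B: N per bag = 40 × 10% = 4 lb; cost = 38.93 / 4 = €9.7325/lb N.
option A is cheaper.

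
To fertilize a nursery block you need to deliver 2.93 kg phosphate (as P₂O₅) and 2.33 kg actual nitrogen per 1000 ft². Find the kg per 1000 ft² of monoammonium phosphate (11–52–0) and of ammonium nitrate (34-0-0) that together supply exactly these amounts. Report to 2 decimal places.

Let a = kg of monoammonium phosphate, b = kg of ammonium nitrate (per 1000 ft²).
P₂O₅: 0.52·a + 0·b = 2.93
N: 0.11·a + 0.34·b = 2.33
Eliminate a: (row1) − 0.52/0.11·(row2) → -1.60727·b = -8.08455, so b = 5.02998.
Back-substitute: a = (2.93 − 0·5.02998) / 0.52 = 5.63462.

5.63 kg monoammonium phosphate, 5.03 kg ammonium nitrate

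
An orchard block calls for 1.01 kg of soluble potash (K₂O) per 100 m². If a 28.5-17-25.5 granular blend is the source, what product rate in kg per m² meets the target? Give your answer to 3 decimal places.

0.040 kg of product per sq m

Product per 100 m² = 1.01 / 25.5% = 3.96078 kg.
Convert to per m²: 3.96078 × 0.01 = 0.0396078 kg.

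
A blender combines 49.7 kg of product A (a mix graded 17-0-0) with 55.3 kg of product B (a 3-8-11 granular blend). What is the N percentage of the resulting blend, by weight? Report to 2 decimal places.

9.63% N

Total mass = 49.7 + 55.3 = 105 kg.
N mass = 17%×49.7 + 3%×55.3 = 10.108 kg.
% N = 10.108 / 105 = 9.62667%.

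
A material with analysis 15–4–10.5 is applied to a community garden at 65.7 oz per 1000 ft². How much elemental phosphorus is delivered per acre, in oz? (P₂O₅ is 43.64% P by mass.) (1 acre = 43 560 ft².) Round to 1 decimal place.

50.0 oz P per acre

P₂O₅ per 1000 ft² = 65.7 × 4% = 2.628 oz.
Elemental P = 2.628 × 0.4364 = 1.14686 oz per 1000 ft².
Convert to per acre: 1.14686 × 43.56 = 49.9572 oz.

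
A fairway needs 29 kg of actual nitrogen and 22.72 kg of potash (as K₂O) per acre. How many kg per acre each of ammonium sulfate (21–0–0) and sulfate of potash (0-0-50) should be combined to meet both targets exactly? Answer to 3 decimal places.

138.095 kg ammonium sulfate, 45.440 kg sulfate of potash

Per-acre balance (a = ammonium sulfate, b = sulfate of potash):
N: 0.21·a + 0·b = 29
K₂O: 0·a + 0.5·b = 22.72
Solving simultaneously: a = 138.0952, b = 45.44.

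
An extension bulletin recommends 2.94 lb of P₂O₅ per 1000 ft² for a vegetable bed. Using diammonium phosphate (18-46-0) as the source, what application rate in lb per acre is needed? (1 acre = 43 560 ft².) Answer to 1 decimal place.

Product per 1000 ft² = 2.94 / 46% = 6.3913 lb.
Convert to per acre: 6.3913 × 43.56 = 278.405 lb.

278.4 lb of product per acre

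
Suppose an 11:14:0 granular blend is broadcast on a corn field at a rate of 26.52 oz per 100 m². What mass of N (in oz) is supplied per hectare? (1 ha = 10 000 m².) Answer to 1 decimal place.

nitrogen per 100 m² = 26.52 × 11% = 2.9172 oz.
Convert to per hectare: 2.9172 × 100 = 291.72 oz.

291.7 oz N per hectare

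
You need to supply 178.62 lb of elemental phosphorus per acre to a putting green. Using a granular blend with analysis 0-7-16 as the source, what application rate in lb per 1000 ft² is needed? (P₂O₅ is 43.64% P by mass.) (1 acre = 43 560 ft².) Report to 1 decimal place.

As P₂O₅: 178.62 / 0.4364 = 409.303 lb per acre.
Product per acre = 409.303 / 7% = 5847.19 lb.
Convert to per 1000 ft²: 5847.19 × 0.0229568 = 134.233 lb.

134.2 lb of product per thousand sq ft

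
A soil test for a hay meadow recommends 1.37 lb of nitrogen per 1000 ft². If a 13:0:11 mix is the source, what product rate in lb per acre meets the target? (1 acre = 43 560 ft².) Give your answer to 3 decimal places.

459.055 lb of product per acre

Product per 1000 ft² = 1.37 / 13% = 10.5385 lb.
Convert to per acre: 10.5385 × 43.56 = 459.0554 lb.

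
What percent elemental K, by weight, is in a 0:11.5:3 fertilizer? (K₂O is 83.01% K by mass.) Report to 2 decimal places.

2.49% K

%K = 3 × 0.8301 = 2.4903%.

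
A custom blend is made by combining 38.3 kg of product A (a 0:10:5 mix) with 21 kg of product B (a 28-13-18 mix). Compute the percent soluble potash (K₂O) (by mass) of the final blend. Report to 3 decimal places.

9.604% K₂O

Total mass = 38.3 + 21 = 59.3 kg.
K₂O mass = 5%×38.3 + 18%×21 = 5.695 kg.
% K₂O = 5.695 / 59.3 = 9.60371%.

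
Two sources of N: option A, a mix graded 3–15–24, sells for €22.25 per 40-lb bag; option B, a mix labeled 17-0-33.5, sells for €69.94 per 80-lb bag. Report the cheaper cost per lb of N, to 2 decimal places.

option A: N per bag = 40 × 3% = 1.2 lb; cost = 22.25 / 1.2 = €18.5417/lb N.
option B: N per bag = 80 × 17% = 13.6 lb; cost = 69.94 / 13.6 = €5.1426/lb N.
option B is cheaper.

€5.14 per lb N (option B)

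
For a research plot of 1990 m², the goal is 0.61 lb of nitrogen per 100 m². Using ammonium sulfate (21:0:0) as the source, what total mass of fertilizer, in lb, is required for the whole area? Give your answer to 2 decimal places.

Product per 100 m² = 0.61 / 21% = 2.90476 lb.
Total product = 2.90476 × 1990 / 100 = 57.8048 lb.

57.80 lb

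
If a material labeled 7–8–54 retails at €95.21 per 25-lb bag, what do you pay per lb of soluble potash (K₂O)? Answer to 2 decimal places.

K₂O in bag = 25 × 54% = 13.5 lb.
Cost per lb K₂O = €95.21 / 13.5 = €7.0526.

€7.05 per lb K₂O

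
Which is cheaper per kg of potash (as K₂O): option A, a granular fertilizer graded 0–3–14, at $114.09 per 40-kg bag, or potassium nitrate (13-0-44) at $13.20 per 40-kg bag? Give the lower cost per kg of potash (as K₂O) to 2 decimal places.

option A: K₂O per bag = 40 × 14% = 5.6 kg; cost = 114.09 / 5.6 = $20.3732/kg K₂O.
potassium nitrate: K₂O per bag = 40 × 44% = 17.6 kg; cost = 13.20 / 17.6 = $0.7500/kg K₂O.
potassium nitrate is cheaper.

$0.75 per kg K₂O (potassium nitrate)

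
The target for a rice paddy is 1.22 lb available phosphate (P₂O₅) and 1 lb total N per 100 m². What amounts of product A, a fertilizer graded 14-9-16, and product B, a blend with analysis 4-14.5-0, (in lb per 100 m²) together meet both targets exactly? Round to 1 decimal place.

5.8 lb product A, 4.8 lb product B

Per-100 m² balance (a = product A, b = product B):
P₂O₅: 0.09·a + 0.145·b = 1.22
N: 0.14·a + 0.04·b = 1
From row1: a = (1.22 − 0.145·b) / 0.09.
Into row2: 0.14·(1.22 − 0.145·b)/0.09 + 0.04·b = 1 → b = 4.83832, a = 5.76048.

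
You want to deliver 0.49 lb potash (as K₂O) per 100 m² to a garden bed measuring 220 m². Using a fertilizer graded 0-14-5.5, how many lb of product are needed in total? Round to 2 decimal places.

19.60 lb

Product per 100 m² = 0.49 / 5.5% = 8.90909 lb.
Total product = 8.90909 × 220 / 100 = 19.6 lb.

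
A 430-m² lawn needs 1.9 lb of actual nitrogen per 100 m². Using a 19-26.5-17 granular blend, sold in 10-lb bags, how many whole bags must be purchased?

Product per 100 m² = 1.9 / 19% = 10 lb.
Total product = 10 × 430 / 100 = 43 lb.
Bags = ⌈43 / 10⌉ = 5.

5 bags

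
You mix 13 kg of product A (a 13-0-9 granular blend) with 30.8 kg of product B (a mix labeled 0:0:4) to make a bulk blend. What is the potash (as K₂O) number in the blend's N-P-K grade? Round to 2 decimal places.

Total mass = 13 + 30.8 = 43.8 kg.
K₂O mass = 9%×13 + 4%×30.8 = 2.402 kg.
% K₂O = 2.402 / 43.8 = 5.48402%.

5.48% K₂O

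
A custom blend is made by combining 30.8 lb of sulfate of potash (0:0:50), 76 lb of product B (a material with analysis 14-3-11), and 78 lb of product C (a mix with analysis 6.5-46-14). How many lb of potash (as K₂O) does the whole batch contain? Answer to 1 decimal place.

K₂O mass = 50%×30.8 + 11%×76 + 14%×78 = 34.68 lb.

34.7 lb K₂O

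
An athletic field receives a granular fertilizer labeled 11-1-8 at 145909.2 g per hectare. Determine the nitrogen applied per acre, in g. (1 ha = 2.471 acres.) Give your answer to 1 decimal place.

6495.4 g N per acre

nitrogen per hectare = 145909.2 × 11% = 16050 g.
Convert to per acre: 16050 × 0.404694 = 6495.35 g.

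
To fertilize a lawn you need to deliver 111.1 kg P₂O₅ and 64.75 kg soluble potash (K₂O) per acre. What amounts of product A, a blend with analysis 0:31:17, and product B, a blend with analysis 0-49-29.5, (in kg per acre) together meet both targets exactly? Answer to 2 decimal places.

128.47 kg product A, 145.46 kg product B

With a, b = kg per acre of product A and product B:
P₂O₅: 0.31·a + 0.49·b = 111.1
K₂O: 0.17·a + 0.295·b = 64.75
From row1: a = (111.1 − 0.49·b) / 0.31.
Into row2: 0.17·(111.1 − 0.49·b)/0.31 + 0.295·b = 64.75 → b = 145.4601, a = 128.466.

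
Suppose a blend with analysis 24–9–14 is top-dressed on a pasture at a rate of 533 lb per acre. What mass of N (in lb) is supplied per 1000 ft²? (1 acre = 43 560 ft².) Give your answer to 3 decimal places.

2.937 lb N per thousand sq ft

nitrogen per acre = 533 × 24% = 127.92 lb.
Convert to per 1000 ft²: 127.92 × 0.0229568 = 2.93664 lb.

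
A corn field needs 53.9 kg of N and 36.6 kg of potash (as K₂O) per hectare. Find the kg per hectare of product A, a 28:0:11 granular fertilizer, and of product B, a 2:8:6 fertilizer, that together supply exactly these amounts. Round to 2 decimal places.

171.37 kg product A, 295.82 kg product B

Per-hectare balance (a = product A, b = product B):
N: 0.28·a + 0.02·b = 53.9
K₂O: 0.11·a + 0.06·b = 36.6
Eliminate a: (row1) − 0.28/0.11·(row2) → -0.132727·b = -39.2636, so b = 295.822.
Back-substitute: a = (53.9 − 0.02·295.822) / 0.28 = 171.3699.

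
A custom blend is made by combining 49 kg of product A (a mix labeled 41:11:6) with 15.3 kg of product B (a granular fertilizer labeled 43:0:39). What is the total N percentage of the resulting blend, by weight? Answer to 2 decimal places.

41.48% N

Total mass = 49 + 15.3 = 64.3 kg.
N mass = 41%×49 + 43%×15.3 = 26.669 kg.
% N = 26.669 / 64.3 = 41.4759%.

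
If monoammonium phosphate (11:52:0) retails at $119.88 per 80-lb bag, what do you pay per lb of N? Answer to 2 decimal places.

N in bag = 80 × 11% = 8.8 lb.
Cost per lb N = $119.88 / 8.8 = $13.6227.

$13.62 per lb N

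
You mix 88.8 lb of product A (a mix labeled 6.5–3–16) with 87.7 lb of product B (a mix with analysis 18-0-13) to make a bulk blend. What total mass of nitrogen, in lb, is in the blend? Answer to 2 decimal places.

N mass = 6.5%×88.8 + 18%×87.7 = 21.558 lb.

21.56 lb N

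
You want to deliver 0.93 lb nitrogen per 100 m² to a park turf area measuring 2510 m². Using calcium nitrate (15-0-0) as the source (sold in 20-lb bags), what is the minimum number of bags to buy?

8 bags

Product per 100 m² = 0.93 / 15% = 6.2 lb.
Total product = 6.2 × 2510 / 100 = 155.62 lb.
Bags = ⌈155.62 / 20⌉ = 8.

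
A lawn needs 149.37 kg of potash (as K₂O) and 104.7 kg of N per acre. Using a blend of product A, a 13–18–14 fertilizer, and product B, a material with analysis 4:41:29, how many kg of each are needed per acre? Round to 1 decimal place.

759.8 kg product A, 148.3 kg product B

With a, b = kg per acre of product A and product B:
K₂O: 0.14·a + 0.29·b = 149.37
N: 0.13·a + 0.04·b = 104.7
Eliminate b: (row1) − 0.29/0.04·(row2) → -0.8025·a = -609.705, so a = 759.757.
Then b = (104.7 − 0.13·759.757) / 0.04 = 148.29.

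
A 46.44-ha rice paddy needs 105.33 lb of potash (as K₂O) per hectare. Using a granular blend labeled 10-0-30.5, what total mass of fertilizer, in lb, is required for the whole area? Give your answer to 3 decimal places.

Product per hectare = 105.33 / 30.5% = 345.344 lb.
Total product = 345.344 × 46.44 = 16037.7875 lb.

16037.788 lb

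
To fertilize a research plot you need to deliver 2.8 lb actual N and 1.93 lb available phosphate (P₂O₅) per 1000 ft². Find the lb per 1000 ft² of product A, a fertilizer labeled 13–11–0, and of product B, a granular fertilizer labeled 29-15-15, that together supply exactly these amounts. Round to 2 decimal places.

With a, b = lb per 1000 ft² of product A and product B:
N: 0.13·a + 0.29·b = 2.8
P₂O₅: 0.11·a + 0.15·b = 1.93
Eliminate a: (row1) − 0.13/0.11·(row2) → 0.112727·b = 0.519091, so b = 4.60484.
Back-substitute: a = (2.8 − 0.29·4.60484) / 0.13 = 11.2661.

11.27 lb product A, 4.60 lb product B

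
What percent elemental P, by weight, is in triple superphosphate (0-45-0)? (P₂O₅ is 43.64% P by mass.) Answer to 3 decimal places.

%P = 45 × 0.4364 = 19.638%.

19.638% P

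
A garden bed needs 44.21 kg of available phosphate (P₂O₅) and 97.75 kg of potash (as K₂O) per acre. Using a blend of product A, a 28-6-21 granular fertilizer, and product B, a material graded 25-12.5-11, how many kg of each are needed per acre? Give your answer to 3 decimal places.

Let a = kg of product A, b = kg of product B (per acre).
P₂O₅: 0.06·a + 0.125·b = 44.21
K₂O: 0.21·a + 0.11·b = 97.75
Solving simultaneously: a = 374.3333, b = 174.

374.333 kg product A, 174.000 kg product B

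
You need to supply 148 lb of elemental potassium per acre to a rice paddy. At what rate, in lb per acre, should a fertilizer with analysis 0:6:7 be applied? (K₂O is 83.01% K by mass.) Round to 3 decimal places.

2547.025 lb of product per acre

As K₂O: 148 / 0.8301 = 178.292 lb per acre.
Product per acre = 178.292 / 7% = 2547.0253 lb.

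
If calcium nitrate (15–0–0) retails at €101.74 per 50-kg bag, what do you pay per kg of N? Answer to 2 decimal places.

€13.57 per kg N

N in bag = 50 × 15% = 7.5 kg.
Cost per kg N = €101.74 / 7.5 = €13.5653.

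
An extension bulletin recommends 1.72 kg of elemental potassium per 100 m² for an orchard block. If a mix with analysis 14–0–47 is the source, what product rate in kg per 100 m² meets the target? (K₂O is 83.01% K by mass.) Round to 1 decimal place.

As K₂O: 1.72 / 0.8301 = 2.07204 kg per 100 m².
Product per 100 m² = 2.07204 / 47% = 4.40859 kg.

4.4 kg of product per hundred sq m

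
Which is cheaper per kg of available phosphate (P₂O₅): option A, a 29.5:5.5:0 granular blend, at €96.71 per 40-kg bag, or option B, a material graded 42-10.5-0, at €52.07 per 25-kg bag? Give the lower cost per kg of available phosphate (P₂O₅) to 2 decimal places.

€19.84 per kg P₂O₅ (option B)

option A: P₂O₅ per bag = 40 × 5.5% = 2.2 kg; cost = 96.71 / 2.2 = €43.9591/kg P₂O₅.
option B: P₂O₅ per bag = 25 × 10.5% = 2.625 kg; cost = 52.07 / 2.625 = €19.8362/kg P₂O₅.
option B is cheaper.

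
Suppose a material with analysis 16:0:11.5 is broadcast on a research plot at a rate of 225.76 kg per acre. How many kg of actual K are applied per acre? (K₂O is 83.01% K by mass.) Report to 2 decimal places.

21.55 kg K per acre

K₂O per acre = 225.76 × 11.5% = 25.9624 kg.
Elemental K = 25.9624 × 0.8301 = 21.5514 kg per acre.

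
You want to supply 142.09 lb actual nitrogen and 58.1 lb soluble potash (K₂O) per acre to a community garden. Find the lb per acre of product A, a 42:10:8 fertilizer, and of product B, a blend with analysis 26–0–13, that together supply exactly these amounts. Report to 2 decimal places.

99.58 lb product A, 385.64 lb product B

With a, b = lb per acre of product A and product B:
N: 0.42·a + 0.26·b = 142.09
K₂O: 0.08·a + 0.13·b = 58.1
Eliminate a: (row1) − 0.42/0.08·(row2) → -0.4225·b = -162.935, so b = 385.64497.
Back-substitute: a = (142.09 − 0.26·385.64497) / 0.42 = 99.5769.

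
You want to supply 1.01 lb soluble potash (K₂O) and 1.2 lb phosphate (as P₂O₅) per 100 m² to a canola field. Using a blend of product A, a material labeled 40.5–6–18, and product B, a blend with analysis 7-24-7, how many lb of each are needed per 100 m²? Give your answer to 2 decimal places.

4.06 lb product A, 3.98 lb product B

With a, b = lb per 100 m² of product A and product B:
K₂O: 0.18·a + 0.07·b = 1.01
P₂O₅: 0.06·a + 0.24·b = 1.2
From row1: a = (1.01 − 0.07·b) / 0.18.
Into row2: 0.06·(1.01 − 0.07·b)/0.18 + 0.24·b = 1.2 → b = 3.98462, a = 4.06154.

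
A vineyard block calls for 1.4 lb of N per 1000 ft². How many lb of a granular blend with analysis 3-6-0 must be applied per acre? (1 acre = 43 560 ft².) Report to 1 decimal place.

2032.8 lb of product per acre

Product per 1000 ft² = 1.4 / 3% = 46.6667 lb.
Convert to per acre: 46.6667 × 43.56 = 2032.8 lb.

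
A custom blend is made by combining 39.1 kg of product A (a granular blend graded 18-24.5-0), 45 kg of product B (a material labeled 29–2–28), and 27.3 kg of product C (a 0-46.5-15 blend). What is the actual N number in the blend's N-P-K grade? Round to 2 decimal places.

18.03% N

Total mass = 39.1 + 45 + 27.3 = 111.4 kg.
N mass = 18%×39.1 + 29%×45 + 0%×27.3 = 20.088 kg.
% N = 20.088 / 111.4 = 18.0323%.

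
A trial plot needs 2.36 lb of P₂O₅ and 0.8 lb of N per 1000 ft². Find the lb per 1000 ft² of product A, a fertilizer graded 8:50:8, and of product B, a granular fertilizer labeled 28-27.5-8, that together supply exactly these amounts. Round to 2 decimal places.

3.74 lb product A, 1.79 lb product B

Per-1000 ft² balance (a = product A, b = product B):
P₂O₅: 0.5·a + 0.275·b = 2.36
N: 0.08·a + 0.28·b = 0.8
Eliminate a: (row1) − 0.5/0.08·(row2) → -1.475·b = -2.64, so b = 1.78983.
Back-substitute: a = (2.36 − 0.275·1.78983) / 0.5 = 3.73559.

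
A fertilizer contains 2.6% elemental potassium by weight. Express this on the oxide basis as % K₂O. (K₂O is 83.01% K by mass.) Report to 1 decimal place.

3.1% K₂O

%K₂O = 2.6 / 0.8301 = 3.13215%.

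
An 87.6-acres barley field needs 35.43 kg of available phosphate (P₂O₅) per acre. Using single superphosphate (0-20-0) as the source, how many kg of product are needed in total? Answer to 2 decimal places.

Product per acre = 35.43 / 20% = 177.15 kg.
Total product = 177.15 × 87.6 = 15518.34 kg.

15518.34 kg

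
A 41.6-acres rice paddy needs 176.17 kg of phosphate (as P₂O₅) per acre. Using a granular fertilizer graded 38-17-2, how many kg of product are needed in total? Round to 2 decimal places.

Product per acre = 176.17 / 17% = 1036.29 kg.
Total product = 1036.29 × 41.6 = 43109.835 kg.

43109.84 kg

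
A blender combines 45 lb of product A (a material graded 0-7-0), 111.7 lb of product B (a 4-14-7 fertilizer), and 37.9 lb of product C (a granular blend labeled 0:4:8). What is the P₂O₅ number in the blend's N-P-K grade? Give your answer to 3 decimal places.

10.434% P₂O₅

Total mass = 45 + 111.7 + 37.9 = 194.6 lb.
P₂O₅ mass = 7%×45 + 14%×111.7 + 4%×37.9 = 20.304 lb.
% P₂O₅ = 20.304 / 194.6 = 10.4337%.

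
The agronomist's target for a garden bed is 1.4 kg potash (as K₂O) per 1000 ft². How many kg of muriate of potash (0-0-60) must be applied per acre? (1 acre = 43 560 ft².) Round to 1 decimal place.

Product per 1000 ft² = 1.4 / 60% = 2.33333 kg.
Convert to per acre: 2.33333 × 43.56 = 101.64 kg.

101.6 kg of product per acre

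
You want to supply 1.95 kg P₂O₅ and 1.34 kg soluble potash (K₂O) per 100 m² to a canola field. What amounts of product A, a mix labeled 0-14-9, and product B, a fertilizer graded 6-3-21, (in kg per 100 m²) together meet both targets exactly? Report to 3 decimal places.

Per-100 m² balance (a = product A, b = product B):
P₂O₅: 0.14·a + 0.03·b = 1.95
K₂O: 0.09·a + 0.21·b = 1.34
From row1: a = (1.95 − 0.03·b) / 0.14.
Into row2: 0.09·(1.95 − 0.03·b)/0.14 + 0.21·b = 1.34 → b = 0.453184, a = 13.83146.

13.831 kg product A, 0.453 kg product B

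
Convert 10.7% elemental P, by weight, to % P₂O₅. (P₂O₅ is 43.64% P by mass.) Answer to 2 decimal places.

%P₂O₅ = 10.7 / 0.4364 = 24.5188%.

24.52% P₂O₅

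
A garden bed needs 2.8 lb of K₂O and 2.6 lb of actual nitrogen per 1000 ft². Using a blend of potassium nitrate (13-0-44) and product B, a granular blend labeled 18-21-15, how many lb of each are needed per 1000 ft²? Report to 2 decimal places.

1.91 lb potassium nitrate, 13.07 lb product B

Per-1000 ft² balance (a = potassium nitrate, b = product B):
K₂O: 0.44·a + 0.15·b = 2.8
N: 0.13·a + 0.18·b = 2.6
Eliminate a: (row1) − 0.44/0.13·(row2) → -0.459231·b = -6, so b = 13.0653.
Back-substitute: a = (2.8 − 0.15·13.0653) / 0.44 = 1.90955.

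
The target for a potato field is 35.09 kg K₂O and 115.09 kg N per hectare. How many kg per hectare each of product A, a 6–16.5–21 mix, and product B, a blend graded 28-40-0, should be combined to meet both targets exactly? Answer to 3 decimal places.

167.095 kg product A, 375.230 kg product B

Per-hectare balance (a = product A, b = product B):
K₂O: 0.21·a + 0·b = 35.09
N: 0.06·a + 0.28·b = 115.09
Eliminate a: (row1) − 0.21/0.06·(row2) → -0.98·b = -367.725, so b = 375.2296.
Back-substitute: a = (35.09 − 0·375.2296) / 0.21 = 167.0952.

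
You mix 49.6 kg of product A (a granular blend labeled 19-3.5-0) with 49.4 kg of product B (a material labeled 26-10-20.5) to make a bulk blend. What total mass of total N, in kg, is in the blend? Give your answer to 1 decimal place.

22.3 kg N

N mass = 19%×49.6 + 26%×49.4 = 22.268 kg.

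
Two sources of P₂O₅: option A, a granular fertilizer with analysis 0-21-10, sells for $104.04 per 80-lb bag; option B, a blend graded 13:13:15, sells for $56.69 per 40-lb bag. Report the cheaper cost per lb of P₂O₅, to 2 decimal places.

$6.19 per lb P₂O₅ (option A)

option A: P₂O₅ per bag = 80 × 21% = 16.8 lb; cost = 104.04 / 16.8 = $6.1929/lb P₂O₅.
option B: P₂O₅ per bag = 40 × 13% = 5.2 lb; cost = 56.69 / 5.2 = $10.9019/lb P₂O₅.
option A is cheaper.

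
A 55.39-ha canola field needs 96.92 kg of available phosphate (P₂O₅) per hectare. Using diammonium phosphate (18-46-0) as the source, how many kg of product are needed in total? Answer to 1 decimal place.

Product per hectare = 96.92 / 46% = 210.696 kg.
Total product = 210.696 × 55.39 = 11670.43 kg.

11670.4 kg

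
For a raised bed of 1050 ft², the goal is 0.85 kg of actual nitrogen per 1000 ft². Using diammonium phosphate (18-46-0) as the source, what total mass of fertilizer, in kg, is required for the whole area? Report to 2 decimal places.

4.96 kg

Product per 1000 ft² = 0.85 / 18% = 4.72222 kg.
Total product = 4.72222 × 1050 / 1000 = 4.95833 kg.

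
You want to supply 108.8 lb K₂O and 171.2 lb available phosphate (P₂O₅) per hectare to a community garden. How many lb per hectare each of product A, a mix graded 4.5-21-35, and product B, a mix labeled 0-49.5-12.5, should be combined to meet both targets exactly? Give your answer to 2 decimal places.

220.79 lb product A, 252.19 lb product B

With a, b = lb per hectare of product A and product B:
K₂O: 0.35·a + 0.125·b = 108.8
P₂O₅: 0.21·a + 0.495·b = 171.2
From row1: a = (108.8 − 0.125·b) / 0.35.
Into row2: 0.21·(108.8 − 0.125·b)/0.35 + 0.495·b = 171.2 → b = 252.1905, a = 220.789.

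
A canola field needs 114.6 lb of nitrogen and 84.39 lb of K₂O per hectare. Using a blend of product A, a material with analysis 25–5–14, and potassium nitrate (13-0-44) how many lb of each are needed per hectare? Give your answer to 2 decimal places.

429.77 lb product A, 55.05 lb potassium nitrate

Per-hectare balance (a = product A, b = potassium nitrate):
N: 0.25·a + 0.13·b = 114.6
K₂O: 0.14·a + 0.44·b = 84.39
Eliminate b: (row1) − 0.13/0.44·(row2) → 0.208636·a = 89.6666, so a = 429.7745.
Then b = (84.39 − 0.14·429.7745) / 0.44 = 55.049.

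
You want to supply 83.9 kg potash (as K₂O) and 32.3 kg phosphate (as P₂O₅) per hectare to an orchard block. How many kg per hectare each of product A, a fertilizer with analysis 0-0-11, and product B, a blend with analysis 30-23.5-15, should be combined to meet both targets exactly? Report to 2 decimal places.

Per-hectare balance (a = product A, b = product B):
K₂O: 0.11·a + 0.15·b = 83.9
P₂O₅: 0·a + 0.235·b = 32.3
Solving simultaneously: a = 575.2998, b = 137.447.

575.30 kg product A, 137.45 kg product B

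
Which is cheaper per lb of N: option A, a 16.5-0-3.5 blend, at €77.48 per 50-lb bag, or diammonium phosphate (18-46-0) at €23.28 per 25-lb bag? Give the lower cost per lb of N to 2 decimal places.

€5.17 per lb N (diammonium phosphate)

option A: N per bag = 50 × 16.5% = 8.25 lb; cost = 77.48 / 8.25 = €9.3915/lb N.
diammonium phosphate: N per bag = 25 × 18% = 4.5 lb; cost = 23.28 / 4.5 = €5.1733/lb N.
diammonium phosphate is cheaper.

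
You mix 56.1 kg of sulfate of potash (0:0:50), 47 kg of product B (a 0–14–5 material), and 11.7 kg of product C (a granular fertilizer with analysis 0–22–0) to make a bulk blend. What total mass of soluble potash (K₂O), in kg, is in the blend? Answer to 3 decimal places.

K₂O mass = 50%×56.1 + 5%×47 + 0%×11.7 = 30.4 kg.

30.400 kg K₂O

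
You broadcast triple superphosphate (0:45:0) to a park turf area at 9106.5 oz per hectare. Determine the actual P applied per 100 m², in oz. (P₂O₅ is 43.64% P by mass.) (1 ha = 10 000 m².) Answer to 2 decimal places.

17.88 oz P per hundred sq m

P₂O₅ per hectare = 9106.5 × 45% = 4097.93 oz.
Elemental P = 4097.93 × 0.4364 = 1788.33 oz per hectare.
Convert to per 100 m²: 1788.33 × 0.01 = 17.8833 oz.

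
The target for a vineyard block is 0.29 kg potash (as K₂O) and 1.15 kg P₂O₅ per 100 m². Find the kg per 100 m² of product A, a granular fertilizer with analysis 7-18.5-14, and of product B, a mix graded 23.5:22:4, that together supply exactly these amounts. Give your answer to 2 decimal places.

0.76 kg product A, 4.59 kg product B

Let a = kg of product A, b = kg of product B (per 100 m²).
K₂O: 0.14·a + 0.04·b = 0.29
P₂O₅: 0.185·a + 0.22·b = 1.15
Solving simultaneously: a = 0.760684, b = 4.58761.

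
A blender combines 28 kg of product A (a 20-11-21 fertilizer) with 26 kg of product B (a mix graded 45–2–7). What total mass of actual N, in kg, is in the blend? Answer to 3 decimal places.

17.300 kg N

N mass = 20%×28 + 45%×26 = 17.3 kg.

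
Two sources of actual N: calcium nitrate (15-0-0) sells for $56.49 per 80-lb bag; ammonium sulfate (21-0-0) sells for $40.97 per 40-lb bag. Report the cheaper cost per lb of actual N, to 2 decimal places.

$4.71 per lb N (calcium nitrate)

calcium nitrate: N per bag = 80 × 15% = 12 lb; cost = 56.49 / 12 = $4.7075/lb N.
ammonium sulfate: N per bag = 40 × 21% = 8.4 lb; cost = 40.97 / 8.4 = $4.8774/lb N.
calcium nitrate is cheaper.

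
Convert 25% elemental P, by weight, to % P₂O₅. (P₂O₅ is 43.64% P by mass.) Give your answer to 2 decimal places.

57.29% P₂O₅

%P₂O₅ = 25 / 0.4364 = 57.2869%.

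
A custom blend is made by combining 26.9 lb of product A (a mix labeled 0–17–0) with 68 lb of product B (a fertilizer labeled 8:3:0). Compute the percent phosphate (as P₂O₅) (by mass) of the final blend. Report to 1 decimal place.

7.0% P₂O₅

Total mass = 26.9 + 68 = 94.9 lb.
P₂O₅ mass = 17%×26.9 + 3%×68 = 6.613 lb.
% P₂O₅ = 6.613 / 94.9 = 6.96839%.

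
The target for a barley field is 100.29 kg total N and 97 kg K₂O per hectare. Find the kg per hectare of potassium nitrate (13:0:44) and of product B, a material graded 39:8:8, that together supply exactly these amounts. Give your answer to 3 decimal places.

184.906 kg potassium nitrate, 195.519 kg product B

Let a = kg of potassium nitrate, b = kg of product B (per hectare).
N: 0.13·a + 0.39·b = 100.29
K₂O: 0.44·a + 0.08·b = 97
Eliminate a: (row1) − 0.13/0.44·(row2) → 0.366364·b = 71.6309, so b = 195.5186.
Back-substitute: a = (100.29 − 0.39·195.5186) / 0.13 = 184.9057.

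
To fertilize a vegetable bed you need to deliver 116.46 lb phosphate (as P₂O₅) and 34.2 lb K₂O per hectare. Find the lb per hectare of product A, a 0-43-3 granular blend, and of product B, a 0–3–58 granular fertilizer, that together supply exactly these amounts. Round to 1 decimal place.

With a, b = lb per hectare of product A and product B:
P₂O₅: 0.43·a + 0.03·b = 116.46
K₂O: 0.03·a + 0.58·b = 34.2
Eliminate a: (row1) − 0.43/0.03·(row2) → -8.28333·b = -373.74, so b = 45.1195.
Back-substitute: a = (116.46 − 0.03·45.1195) / 0.43 = 267.689.

267.7 lb product A, 45.1 lb product B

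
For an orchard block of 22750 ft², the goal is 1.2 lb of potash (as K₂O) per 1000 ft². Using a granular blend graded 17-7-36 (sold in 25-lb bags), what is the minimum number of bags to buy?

4 bags

Product per 1000 ft² = 1.2 / 36% = 3.33333 lb.
Total product = 3.33333 × 22750 / 1000 = 75.8333 lb.
Bags = ⌈75.8333 / 25⌉ = 4.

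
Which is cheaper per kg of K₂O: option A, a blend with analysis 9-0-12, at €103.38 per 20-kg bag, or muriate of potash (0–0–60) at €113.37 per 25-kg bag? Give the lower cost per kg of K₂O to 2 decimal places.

option A: K₂O per bag = 20 × 12% = 2.4 kg; cost = 103.38 / 2.4 = €43.0750/kg K₂O.
muriate of potash: K₂O per bag = 25 × 60% = 15 kg; cost = 113.37 / 15 = €7.5580/kg K₂O.
muriate of potash is cheaper.

€7.56 per kg K₂O (muriate of potash)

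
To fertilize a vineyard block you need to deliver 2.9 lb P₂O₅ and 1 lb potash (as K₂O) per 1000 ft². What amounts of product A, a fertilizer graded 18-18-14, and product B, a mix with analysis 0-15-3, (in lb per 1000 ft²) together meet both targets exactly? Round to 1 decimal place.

With a, b = lb per 1000 ft² of product A and product B:
P₂O₅: 0.18·a + 0.15·b = 2.9
K₂O: 0.14·a + 0.03·b = 1
From row1: a = (2.9 − 0.15·b) / 0.18.
Into row2: 0.14·(2.9 − 0.15·b)/0.18 + 0.03·b = 1 → b = 14.4872, a = 4.03846.

4.0 lb product A, 14.5 lb product B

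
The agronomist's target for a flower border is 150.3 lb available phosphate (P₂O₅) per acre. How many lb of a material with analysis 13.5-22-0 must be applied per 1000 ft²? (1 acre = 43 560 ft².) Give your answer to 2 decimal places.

Product per acre = 150.3 / 22% = 683.182 lb.
Convert to per 1000 ft²: 683.182 × 0.0229568 = 15.6837 lb.

15.68 lb of product per thousand sq ft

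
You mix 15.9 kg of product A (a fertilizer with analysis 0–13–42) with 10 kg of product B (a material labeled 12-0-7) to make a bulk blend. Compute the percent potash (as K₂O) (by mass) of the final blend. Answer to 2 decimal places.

Total mass = 15.9 + 10 = 25.9 kg.
K₂O mass = 42%×15.9 + 7%×10 = 7.378 kg.
% K₂O = 7.378 / 25.9 = 28.4865%.

28.49% K₂O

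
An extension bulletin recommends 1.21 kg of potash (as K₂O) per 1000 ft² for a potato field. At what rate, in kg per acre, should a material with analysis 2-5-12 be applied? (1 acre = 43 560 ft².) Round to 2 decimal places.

Product per 1000 ft² = 1.21 / 12% = 10.0833 kg.
Convert to per acre: 10.0833 × 43.56 = 439.23 kg.

439.23 kg of product per acre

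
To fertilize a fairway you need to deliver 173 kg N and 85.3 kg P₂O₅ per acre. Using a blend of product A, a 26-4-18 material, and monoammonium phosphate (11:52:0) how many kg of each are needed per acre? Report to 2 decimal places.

616.03 kg product A, 116.65 kg monoammonium phosphate

Per-acre balance (a = product A, b = monoammonium phosphate):
N: 0.26·a + 0.11·b = 173
P₂O₅: 0.04·a + 0.52·b = 85.3
Eliminate a: (row1) − 0.26/0.04·(row2) → -3.27·b = -381.45, so b = 116.651.
Back-substitute: a = (173 − 0.11·116.651) / 0.26 = 616.032.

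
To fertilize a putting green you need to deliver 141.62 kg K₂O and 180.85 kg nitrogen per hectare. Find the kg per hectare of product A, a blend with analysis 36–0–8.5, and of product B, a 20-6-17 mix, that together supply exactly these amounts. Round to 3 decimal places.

54.762 kg product A, 805.678 kg product B

Let a = kg of product A, b = kg of product B (per hectare).
K₂O: 0.085·a + 0.17·b = 141.62
N: 0.36·a + 0.2·b = 180.85
Eliminate b: (row1) − 0.17/0.2·(row2) → -0.221·a = -12.1025, so a = 54.7624.
Then b = (180.85 − 0.36·54.7624) / 0.2 = 805.6776.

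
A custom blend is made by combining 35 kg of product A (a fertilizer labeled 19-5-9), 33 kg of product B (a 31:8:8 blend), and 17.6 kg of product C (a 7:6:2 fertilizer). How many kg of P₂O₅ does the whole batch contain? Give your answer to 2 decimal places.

P₂O₅ mass = 5%×35 + 8%×33 + 6%×17.6 = 5.446 kg.

5.45 kg P₂O₅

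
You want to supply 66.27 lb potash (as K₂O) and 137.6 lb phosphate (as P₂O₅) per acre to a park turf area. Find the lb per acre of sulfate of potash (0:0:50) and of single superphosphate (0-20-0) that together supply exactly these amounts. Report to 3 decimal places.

Per-acre balance (a = sulfate of potash, b = single superphosphate):
K₂O: 0.5·a + 0·b = 66.27
P₂O₅: 0·a + 0.2·b = 137.6
Solving simultaneously: a = 132.54, b = 688.

132.540 lb sulfate of potash, 688.000 lb single superphosphate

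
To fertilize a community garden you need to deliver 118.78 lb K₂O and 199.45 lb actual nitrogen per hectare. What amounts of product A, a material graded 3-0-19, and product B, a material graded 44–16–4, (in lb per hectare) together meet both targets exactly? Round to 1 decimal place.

537.4 lb product A, 416.7 lb product B

Per-hectare balance (a = product A, b = product B):
K₂O: 0.19·a + 0.04·b = 118.78
N: 0.03·a + 0.44·b = 199.45
From row1: a = (118.78 − 0.04·b) / 0.19.
Into row2: 0.03·(118.78 − 0.04·b)/0.19 + 0.44·b = 199.45 → b = 416.652, a = 537.442.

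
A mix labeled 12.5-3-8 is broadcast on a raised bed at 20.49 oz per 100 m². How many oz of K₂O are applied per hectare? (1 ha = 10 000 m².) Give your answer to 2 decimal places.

163.92 oz K₂O per hectare

K₂O per 100 m² = 20.49 × 8% = 1.6392 oz.
Convert to per hectare: 1.6392 × 100 = 163.92 oz.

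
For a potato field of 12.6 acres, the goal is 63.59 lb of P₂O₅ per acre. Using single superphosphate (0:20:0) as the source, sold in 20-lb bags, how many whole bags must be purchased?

Product per acre = 63.59 / 20% = 317.95 lb.
Total product = 317.95 × 12.6 = 4006.17 lb.
Bags = ⌈4006.17 / 20⌉ = 201.

201 bags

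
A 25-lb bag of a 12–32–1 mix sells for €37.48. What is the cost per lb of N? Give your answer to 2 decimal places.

N in bag = 25 × 12% = 3 lb.
Cost per lb N = €37.48 / 3 = €12.4933.

€12.49 per lb N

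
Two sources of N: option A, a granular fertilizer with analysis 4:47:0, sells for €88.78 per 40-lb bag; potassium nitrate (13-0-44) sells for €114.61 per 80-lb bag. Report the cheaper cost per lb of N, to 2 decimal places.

€11.02 per lb N (potassium nitrate)

option A: N per bag = 40 × 4% = 1.6 lb; cost = 88.78 / 1.6 = €55.4875/lb N.
potassium nitrate: N per bag = 80 × 13% = 10.4 lb; cost = 114.61 / 10.4 = €11.0202/lb N.
potassium nitrate is cheaper.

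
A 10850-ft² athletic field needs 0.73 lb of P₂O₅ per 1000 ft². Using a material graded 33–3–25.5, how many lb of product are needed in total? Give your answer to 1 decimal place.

Product per 1000 ft² = 0.73 / 3% = 24.3333 lb.
Total product = 24.3333 × 10850 / 1000 = 264.017 lb.

264.0 lb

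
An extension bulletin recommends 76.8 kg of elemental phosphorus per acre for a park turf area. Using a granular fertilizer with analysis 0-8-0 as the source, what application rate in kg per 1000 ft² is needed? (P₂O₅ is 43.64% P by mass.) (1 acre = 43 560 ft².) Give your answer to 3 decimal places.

50.501 kg of product per thousand sq ft

As P₂O₅: 76.8 / 0.4364 = 175.985 kg per acre.
Product per acre = 175.985 / 8% = 2199.82 kg.
Convert to per 1000 ft²: 2199.82 × 0.0229568 = 50.5008 kg.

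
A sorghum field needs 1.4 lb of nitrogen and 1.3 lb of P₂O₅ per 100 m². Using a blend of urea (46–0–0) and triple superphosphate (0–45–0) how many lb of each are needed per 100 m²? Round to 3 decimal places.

Let a = lb of urea, b = lb of triple superphosphate (per 100 m²).
N: 0.46·a + 0·b = 1.4
P₂O₅: 0·a + 0.45·b = 1.3
Solving simultaneously: a = 3.04348, b = 2.88889.

3.043 lb urea, 2.889 lb triple superphosphate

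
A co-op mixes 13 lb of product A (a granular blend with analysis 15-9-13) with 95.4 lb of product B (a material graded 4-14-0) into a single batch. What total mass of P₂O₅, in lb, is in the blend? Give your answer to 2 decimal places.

14.53 lb P₂O₅

P₂O₅ mass = 9%×13 + 14%×95.4 = 14.526 lb.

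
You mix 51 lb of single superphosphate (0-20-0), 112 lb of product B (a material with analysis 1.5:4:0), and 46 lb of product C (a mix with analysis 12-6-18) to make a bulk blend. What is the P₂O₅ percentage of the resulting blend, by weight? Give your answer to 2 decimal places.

8.34% P₂O₅

Total mass = 51 + 112 + 46 = 209 lb.
P₂O₅ mass = 20%×51 + 4%×112 + 6%×46 = 17.44 lb.
% P₂O₅ = 17.44 / 209 = 8.3445%.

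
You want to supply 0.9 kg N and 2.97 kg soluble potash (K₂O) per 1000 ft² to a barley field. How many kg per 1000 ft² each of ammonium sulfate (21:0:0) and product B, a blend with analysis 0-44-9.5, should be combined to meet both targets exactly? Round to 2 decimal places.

Let a = kg of ammonium sulfate, b = kg of product B (per 1000 ft²).
N: 0.21·a + 0·b = 0.9
K₂O: 0·a + 0.095·b = 2.97
Solving simultaneously: a = 4.28571, b = 31.2632.

4.29 kg ammonium sulfate, 31.26 kg product B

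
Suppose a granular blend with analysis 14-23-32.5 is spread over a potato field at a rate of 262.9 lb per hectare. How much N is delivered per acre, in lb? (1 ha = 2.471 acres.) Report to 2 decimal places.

nitrogen per hectare = 262.9 × 14% = 36.806 lb.
Convert to per acre: 36.806 × 0.404694 = 14.8952 lb.

14.90 lb N per acre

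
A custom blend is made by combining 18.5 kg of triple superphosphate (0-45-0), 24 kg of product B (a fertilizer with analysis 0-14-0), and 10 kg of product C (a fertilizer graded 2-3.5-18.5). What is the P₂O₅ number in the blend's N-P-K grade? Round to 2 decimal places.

22.92% P₂O₅

Total mass = 18.5 + 24 + 10 = 52.5 kg.
P₂O₅ mass = 45%×18.5 + 14%×24 + 3.5%×10 = 12.035 kg.
% P₂O₅ = 12.035 / 52.5 = 22.9238%.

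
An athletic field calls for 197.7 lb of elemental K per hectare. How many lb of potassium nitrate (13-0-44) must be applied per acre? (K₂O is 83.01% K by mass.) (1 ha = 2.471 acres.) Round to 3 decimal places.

219.054 lb of product per acre

As K₂O: 197.7 / 0.8301 = 238.164 lb per hectare.
Product per hectare = 238.164 / 44% = 541.282 lb.
Convert to per acre: 541.282 × 0.404694 = 219.0538 lb.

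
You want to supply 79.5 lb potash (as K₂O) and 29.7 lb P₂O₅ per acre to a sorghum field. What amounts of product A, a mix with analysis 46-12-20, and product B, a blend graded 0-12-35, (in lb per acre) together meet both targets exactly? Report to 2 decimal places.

Per-acre balance (a = product A, b = product B):
K₂O: 0.2·a + 0.35·b = 79.5
P₂O₅: 0.12·a + 0.12·b = 29.7
Solving simultaneously: a = 47.5, b = 200.

47.50 lb product A, 200.00 lb product B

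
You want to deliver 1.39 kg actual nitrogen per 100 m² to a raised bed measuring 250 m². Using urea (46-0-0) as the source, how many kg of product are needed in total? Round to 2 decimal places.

7.55 kg

Product per 100 m² = 1.39 / 46% = 3.02174 kg.
Total product = 3.02174 × 250 / 100 = 7.55435 kg.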